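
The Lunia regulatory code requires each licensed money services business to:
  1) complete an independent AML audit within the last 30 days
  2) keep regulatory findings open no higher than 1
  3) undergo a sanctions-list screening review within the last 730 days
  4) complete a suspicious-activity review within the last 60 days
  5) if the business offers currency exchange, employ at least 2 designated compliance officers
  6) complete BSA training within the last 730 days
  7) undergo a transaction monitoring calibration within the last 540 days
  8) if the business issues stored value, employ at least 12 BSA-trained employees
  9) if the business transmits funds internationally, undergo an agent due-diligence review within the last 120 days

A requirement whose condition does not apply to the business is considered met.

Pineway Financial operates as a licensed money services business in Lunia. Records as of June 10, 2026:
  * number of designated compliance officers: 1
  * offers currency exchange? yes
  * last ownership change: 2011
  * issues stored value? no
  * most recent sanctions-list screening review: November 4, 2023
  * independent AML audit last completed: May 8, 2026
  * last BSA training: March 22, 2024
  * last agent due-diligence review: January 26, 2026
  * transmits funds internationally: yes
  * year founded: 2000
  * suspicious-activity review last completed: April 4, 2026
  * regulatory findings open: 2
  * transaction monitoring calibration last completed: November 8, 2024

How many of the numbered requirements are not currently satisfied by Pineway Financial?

1. independent AML audit 33 days ago vs limit 30 → not met
2. regulatory findings open 2 > 1 → not met
3. sanctions-list screening review 949 days ago vs limit 730 → not met
4. suspicious-activity review 67 days ago vs limit 60 → not met
5. condition 'offers currency exchange' holds; designated compliance officers 1 < 2 → not met
6. BSA training 810 days ago vs limit 730 → not met
7. transaction monitoring calibration 579 days ago vs limit 540 → not met
8. condition 'issues stored value' does not hold → requirement n/a → met
9. condition 'transmits funds internationally' holds; agent due-diligence review 135 days ago vs limit 120 → not met
Not met: 8 of 9

8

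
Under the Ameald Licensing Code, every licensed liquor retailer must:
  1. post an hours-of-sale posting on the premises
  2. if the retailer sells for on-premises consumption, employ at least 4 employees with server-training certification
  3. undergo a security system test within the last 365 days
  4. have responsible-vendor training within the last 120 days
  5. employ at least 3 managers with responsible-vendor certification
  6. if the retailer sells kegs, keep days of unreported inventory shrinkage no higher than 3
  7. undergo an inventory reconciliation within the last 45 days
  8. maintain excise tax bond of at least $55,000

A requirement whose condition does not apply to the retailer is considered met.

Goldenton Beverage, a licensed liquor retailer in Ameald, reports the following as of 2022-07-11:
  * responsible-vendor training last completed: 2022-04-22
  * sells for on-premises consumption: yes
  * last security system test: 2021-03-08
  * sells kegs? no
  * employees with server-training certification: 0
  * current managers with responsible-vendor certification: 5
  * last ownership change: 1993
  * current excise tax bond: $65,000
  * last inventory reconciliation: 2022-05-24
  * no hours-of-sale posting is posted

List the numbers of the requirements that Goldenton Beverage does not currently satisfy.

1, 2, 3, 7

1. hours-of-sale posting absent → not met
2. condition 'sells for on-premises consumption' holds; employees with server-training certification 0 < 4 → not met
3. security system test 490 days ago vs limit 365 → not met
4. responsible-vendor training 80 days ago vs limit 120 → met
5. managers with responsible-vendor certification 5 ≥ 3 → met
6. condition 'sells kegs' does not hold → requirement n/a → met
7. inventory reconciliation 48 days ago vs limit 45 → not met
8. excise tax bond $65,000 ≥ $55,000 → met
Not met: 1, 2, 3, 7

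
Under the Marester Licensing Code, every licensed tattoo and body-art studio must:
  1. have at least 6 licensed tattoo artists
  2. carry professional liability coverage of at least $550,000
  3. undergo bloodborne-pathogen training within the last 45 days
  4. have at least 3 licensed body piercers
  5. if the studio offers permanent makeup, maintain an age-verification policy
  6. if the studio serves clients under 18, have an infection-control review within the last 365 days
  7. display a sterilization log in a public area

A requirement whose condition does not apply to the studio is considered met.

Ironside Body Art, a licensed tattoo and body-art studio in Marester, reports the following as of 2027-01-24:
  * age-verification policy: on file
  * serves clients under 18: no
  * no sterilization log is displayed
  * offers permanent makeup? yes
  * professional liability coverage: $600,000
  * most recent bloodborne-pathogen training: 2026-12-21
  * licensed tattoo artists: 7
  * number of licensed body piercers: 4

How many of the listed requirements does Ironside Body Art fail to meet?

1

1. licensed tattoo artists 7 ≥ 6 → met
2. professional liability coverage $600,000 ≥ $550,000 → met
3. bloodborne-pathogen training 34 days ago vs limit 45 → met
4. licensed body piercers 4 ≥ 3 → met
5. condition 'offers permanent makeup' holds; age-verification policy present → met
6. condition 'serves clients under 18' does not hold → requirement n/a → met
7. sterilization log absent → not met
Not met: 1 of 7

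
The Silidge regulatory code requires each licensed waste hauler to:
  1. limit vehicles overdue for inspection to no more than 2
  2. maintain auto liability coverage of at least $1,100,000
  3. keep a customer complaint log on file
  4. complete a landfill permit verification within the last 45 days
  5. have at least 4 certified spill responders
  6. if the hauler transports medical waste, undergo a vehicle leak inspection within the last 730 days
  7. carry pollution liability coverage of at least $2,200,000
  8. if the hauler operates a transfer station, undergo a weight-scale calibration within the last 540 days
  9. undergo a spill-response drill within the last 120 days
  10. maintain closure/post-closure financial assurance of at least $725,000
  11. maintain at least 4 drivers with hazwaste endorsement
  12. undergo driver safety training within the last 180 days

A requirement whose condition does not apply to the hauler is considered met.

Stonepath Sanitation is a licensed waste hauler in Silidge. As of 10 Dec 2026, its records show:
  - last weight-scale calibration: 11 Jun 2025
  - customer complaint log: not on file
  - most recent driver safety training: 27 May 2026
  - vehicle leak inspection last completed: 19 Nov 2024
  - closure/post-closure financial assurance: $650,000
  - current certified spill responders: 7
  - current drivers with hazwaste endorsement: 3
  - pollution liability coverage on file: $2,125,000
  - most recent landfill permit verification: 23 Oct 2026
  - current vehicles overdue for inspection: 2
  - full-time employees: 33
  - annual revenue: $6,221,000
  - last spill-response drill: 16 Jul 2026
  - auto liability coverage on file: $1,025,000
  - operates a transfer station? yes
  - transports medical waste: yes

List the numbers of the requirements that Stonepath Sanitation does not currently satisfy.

1. vehicles overdue for inspection 2 ≤ 2 → met
2. auto liability coverage $1,025,000 < $1,100,000 → not met
3. customer complaint log absent → not met
4. landfill permit verification 48 days ago vs limit 45 → not met
5. certified spill responders 7 ≥ 4 → met
6. condition 'transports medical waste' holds; vehicle leak inspection 751 days ago vs limit 730 → not met
7. pollution liability coverage $2,125,000 < $2,200,000 → not met
8. condition 'operates a transfer station' holds; weight-scale calibration 547 days ago vs limit 540 → not met
9. spill-response drill 147 days ago vs limit 120 → not met
10. closure/post-closure financial assurance $650,000 < $725,000 → not met
11. drivers with hazwaste endorsement 3 < 4 → not met
12. driver safety training 197 days ago vs limit 180 → not met
Not met: 2, 3, 4, 6, 7, 8, 9, 10, 11, 12

2, 3, 4, 6, 7, 8, 9, 10, 11, 12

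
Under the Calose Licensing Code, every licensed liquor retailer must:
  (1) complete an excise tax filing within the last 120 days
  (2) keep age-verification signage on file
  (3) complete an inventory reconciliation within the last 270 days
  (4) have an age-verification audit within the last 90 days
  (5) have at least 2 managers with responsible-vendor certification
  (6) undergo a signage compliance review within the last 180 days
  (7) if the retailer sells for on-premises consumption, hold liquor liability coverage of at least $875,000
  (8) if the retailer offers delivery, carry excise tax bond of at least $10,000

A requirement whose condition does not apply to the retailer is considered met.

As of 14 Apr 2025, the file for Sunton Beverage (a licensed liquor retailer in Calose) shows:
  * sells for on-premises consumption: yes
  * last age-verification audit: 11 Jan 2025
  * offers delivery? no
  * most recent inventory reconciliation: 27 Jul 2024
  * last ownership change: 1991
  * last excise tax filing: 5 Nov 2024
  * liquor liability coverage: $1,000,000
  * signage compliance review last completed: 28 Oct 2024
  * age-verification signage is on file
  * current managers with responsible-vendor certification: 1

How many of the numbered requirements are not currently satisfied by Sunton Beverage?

1. excise tax filing 160 days ago vs limit 120 → not met
2. age-verification signage present → met
3. inventory reconciliation 261 days ago vs limit 270 → met
4. age-verification audit 93 days ago vs limit 90 → not met
5. managers with responsible-vendor certification 1 < 2 → not met
6. signage compliance review 168 days ago vs limit 180 → met
7. condition 'sells for on-premises consumption' holds; liquor liability coverage $1,000,000 ≥ $875,000 → met
8. condition 'offers delivery' does not hold → requirement n/a → met
Not met: 3 of 8

3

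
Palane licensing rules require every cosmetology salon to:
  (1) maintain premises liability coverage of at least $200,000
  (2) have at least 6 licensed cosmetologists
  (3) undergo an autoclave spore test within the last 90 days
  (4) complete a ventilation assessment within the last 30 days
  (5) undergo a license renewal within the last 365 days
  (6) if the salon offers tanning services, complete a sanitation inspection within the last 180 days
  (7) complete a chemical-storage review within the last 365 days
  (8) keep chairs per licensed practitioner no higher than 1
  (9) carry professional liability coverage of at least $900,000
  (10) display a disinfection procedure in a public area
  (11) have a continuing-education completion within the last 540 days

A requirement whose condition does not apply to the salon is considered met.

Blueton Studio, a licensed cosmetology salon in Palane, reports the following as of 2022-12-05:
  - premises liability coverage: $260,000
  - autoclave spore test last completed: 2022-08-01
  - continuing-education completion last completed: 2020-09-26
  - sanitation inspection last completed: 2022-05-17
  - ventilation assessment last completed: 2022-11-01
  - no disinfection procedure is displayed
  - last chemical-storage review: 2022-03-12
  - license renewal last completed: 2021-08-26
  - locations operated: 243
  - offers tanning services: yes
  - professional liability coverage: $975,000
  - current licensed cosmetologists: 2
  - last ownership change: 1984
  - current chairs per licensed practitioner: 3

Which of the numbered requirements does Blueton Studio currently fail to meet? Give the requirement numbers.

2, 3, 4, 5, 6, 8, 10, 11

1. premises liability coverage $260,000 ≥ $200,000 → met
2. licensed cosmetologists 2 < 6 → not met
3. autoclave spore test 126 days ago vs limit 90 → not met
4. ventilation assessment 34 days ago vs limit 30 → not met
5. license renewal 466 days ago vs limit 365 → not met
6. condition 'offers tanning services' holds; sanitation inspection 202 days ago vs limit 180 → not met
7. chemical-storage review 268 days ago vs limit 365 → met
8. chairs per licensed practitioner 3 > 1 → not met
9. professional liability coverage $975,000 ≥ $900,000 → met
10. disinfection procedure absent → not met
11. continuing-education completion 800 days ago vs limit 540 → not met
Not met: 2, 3, 4, 5, 6, 8, 10, 11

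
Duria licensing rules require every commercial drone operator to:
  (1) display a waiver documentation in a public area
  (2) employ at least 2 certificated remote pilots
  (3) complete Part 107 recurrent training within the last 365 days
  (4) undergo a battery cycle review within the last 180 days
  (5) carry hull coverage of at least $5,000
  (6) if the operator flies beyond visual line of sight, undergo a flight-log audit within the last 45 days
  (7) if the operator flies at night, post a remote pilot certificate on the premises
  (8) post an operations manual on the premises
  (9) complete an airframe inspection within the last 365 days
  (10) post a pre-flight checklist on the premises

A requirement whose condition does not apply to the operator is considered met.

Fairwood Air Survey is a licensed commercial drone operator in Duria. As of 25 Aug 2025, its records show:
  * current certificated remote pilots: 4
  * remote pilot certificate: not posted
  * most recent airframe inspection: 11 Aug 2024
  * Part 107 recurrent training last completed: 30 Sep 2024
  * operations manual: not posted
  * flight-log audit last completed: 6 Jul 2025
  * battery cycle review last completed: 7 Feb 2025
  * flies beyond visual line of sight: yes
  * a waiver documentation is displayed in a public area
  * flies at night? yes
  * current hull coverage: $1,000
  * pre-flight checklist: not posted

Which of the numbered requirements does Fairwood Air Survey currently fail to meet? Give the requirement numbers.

1. waiver documentation present → met
2. certificated remote pilots 4 ≥ 2 → met
3. Part 107 recurrent training 329 days ago vs limit 365 → met
4. battery cycle review 199 days ago vs limit 180 → not met
5. hull coverage $1,000 < $5,000 → not met
6. condition 'flies beyond visual line of sight' holds; flight-log audit 50 days ago vs limit 45 → not met
7. condition 'flies at night' holds; remote pilot certificate absent → not met
8. operations manual absent → not met
9. airframe inspection 379 days ago vs limit 365 → not met
10. pre-flight checklist absent → not met
Not met: 4, 5, 6, 7, 8, 9, 10

4, 5, 6, 7, 8, 9, 10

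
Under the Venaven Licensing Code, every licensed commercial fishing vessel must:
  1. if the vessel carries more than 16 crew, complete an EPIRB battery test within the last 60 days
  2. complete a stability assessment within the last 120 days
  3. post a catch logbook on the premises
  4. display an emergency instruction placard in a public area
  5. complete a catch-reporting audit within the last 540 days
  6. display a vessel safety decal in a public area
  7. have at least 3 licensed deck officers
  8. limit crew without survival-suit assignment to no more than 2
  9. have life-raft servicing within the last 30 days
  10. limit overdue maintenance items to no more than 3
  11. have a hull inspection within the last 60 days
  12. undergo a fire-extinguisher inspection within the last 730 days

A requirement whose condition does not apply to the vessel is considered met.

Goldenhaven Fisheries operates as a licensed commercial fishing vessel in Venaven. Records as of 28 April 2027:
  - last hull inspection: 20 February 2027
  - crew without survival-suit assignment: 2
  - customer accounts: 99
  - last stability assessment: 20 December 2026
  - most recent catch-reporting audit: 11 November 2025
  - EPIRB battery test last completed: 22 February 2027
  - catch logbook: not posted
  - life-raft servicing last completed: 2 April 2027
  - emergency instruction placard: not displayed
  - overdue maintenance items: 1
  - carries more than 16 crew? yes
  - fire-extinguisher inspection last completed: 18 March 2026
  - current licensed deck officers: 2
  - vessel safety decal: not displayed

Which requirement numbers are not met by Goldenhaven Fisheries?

1, 2, 3, 4, 6, 7, 11

1. condition 'carries more than 16 crew' holds; EPIRB battery test 65 days ago vs limit 60 → not met
2. stability assessment 129 days ago vs limit 120 → not met
3. catch logbook absent → not met
4. emergency instruction placard absent → not met
5. catch-reporting audit 533 days ago vs limit 540 → met
6. vessel safety decal absent → not met
7. licensed deck officers 2 < 3 → not met
8. crew without survival-suit assignment 2 ≤ 2 → met
9. life-raft servicing 26 days ago vs limit 30 → met
10. overdue maintenance items 1 ≤ 3 → met
11. hull inspection 67 days ago vs limit 60 → not met
12. fire-extinguisher inspection 406 days ago vs limit 730 → met
Not met: 1, 2, 3, 4, 6, 7, 11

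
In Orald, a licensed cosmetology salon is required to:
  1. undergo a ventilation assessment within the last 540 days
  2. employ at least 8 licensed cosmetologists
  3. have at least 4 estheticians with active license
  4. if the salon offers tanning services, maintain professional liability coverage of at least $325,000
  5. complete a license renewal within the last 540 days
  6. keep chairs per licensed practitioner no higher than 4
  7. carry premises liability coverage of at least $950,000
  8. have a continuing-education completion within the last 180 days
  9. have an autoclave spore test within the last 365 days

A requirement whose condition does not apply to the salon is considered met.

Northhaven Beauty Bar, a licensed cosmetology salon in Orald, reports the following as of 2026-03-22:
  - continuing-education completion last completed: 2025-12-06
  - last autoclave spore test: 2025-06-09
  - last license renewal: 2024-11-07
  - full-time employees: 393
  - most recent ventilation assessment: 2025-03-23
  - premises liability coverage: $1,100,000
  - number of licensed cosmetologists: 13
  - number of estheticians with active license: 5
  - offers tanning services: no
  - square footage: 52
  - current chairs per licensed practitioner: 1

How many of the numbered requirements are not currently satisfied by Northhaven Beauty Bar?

1. ventilation assessment 364 days ago vs limit 540 → met
2. licensed cosmetologists 13 ≥ 8 → met
3. estheticians with active license 5 ≥ 4 → met
4. condition 'offers tanning services' does not hold → requirement n/a → met
5. license renewal 500 days ago vs limit 540 → met
6. chairs per licensed practitioner 1 ≤ 4 → met
7. premises liability coverage $1,100,000 ≥ $950,000 → met
8. continuing-education completion 106 days ago vs limit 180 → met
9. autoclave spore test 286 days ago vs limit 365 → met
Not met: 0 of 9

0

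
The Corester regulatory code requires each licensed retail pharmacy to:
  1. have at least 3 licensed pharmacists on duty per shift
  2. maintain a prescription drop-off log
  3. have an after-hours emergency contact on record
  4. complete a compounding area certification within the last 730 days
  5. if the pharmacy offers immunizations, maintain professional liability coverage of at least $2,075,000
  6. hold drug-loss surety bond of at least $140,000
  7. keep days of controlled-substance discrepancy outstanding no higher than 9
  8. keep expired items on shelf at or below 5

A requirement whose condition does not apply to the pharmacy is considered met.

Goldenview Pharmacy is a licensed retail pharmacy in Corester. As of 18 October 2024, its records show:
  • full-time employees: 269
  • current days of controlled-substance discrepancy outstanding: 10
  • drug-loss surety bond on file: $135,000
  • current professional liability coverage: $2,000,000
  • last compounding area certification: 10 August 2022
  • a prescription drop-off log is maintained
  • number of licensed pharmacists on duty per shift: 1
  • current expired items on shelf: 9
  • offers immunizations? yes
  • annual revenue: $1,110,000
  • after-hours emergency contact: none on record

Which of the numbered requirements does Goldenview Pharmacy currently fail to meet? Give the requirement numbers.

1, 3, 4, 5, 6, 7, 8

1. licensed pharmacists on duty per shift 1 < 3 → not met
2. prescription drop-off log present → met
3. after-hours emergency contact absent → not met
4. compounding area certification 800 days ago vs limit 730 → not met
5. condition 'offers immunizations' holds; professional liability coverage $2,000,000 < $2,075,000 → not met
6. drug-loss surety bond $135,000 < $140,000 → not met
7. days of controlled-substance discrepancy outstanding 10 > 9 → not met
8. expired items on shelf 9 > 5 → not met
Not met: 1, 3, 4, 5, 6, 7, 8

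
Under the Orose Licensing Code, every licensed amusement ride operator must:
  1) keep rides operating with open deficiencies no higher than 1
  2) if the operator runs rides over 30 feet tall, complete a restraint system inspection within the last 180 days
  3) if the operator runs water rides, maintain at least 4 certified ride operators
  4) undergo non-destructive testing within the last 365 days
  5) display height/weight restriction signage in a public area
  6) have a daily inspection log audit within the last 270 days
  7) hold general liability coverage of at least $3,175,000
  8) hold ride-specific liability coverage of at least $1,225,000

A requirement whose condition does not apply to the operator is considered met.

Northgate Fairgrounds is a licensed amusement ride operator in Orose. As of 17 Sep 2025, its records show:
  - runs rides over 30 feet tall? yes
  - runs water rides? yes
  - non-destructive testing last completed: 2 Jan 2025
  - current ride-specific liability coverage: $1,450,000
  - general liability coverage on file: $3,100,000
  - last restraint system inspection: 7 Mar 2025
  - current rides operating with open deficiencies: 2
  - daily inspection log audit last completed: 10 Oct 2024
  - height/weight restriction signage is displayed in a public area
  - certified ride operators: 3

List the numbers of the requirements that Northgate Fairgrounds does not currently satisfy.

1. rides operating with open deficiencies 2 > 1 → not met
2. condition 'runs rides over 30 feet tall' holds; restraint system inspection 194 days ago vs limit 180 → not met
3. condition 'runs water rides' holds; certified ride operators 3 < 4 → not met
4. non-destructive testing 258 days ago vs limit 365 → met
5. height/weight restriction signage present → met
6. daily inspection log audit 342 days ago vs limit 270 → not met
7. general liability coverage $3,100,000 < $3,175,000 → not met
8. ride-specific liability coverage $1,450,000 ≥ $1,225,000 → met
Not met: 1, 2, 3, 6, 7

1, 2, 3, 6, 7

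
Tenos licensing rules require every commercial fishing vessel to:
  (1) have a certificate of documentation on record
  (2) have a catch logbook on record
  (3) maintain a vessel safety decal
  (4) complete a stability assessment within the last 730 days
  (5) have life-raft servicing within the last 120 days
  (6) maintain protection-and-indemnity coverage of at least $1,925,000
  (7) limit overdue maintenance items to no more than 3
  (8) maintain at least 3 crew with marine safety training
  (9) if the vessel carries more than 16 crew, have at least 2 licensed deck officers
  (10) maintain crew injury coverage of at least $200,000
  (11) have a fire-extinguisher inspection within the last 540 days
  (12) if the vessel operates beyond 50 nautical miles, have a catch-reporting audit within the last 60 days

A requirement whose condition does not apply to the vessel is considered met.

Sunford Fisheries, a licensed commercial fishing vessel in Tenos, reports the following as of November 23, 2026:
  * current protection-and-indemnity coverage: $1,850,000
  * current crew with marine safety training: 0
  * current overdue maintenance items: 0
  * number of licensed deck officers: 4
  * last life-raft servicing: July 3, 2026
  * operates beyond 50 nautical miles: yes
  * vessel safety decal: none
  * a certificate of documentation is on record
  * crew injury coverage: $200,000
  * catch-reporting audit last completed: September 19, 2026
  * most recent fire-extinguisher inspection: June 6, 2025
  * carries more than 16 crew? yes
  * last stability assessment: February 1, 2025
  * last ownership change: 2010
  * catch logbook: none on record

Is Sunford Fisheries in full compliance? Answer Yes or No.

1. certificate of documentation present → met
2. catch logbook absent → not met
3. vessel safety decal absent → not met
4. stability assessment 660 days ago vs limit 730 → met
5. life-raft servicing 143 days ago vs limit 120 → not met
6. protection-and-indemnity coverage $1,850,000 < $1,925,000 → not met
7. overdue maintenance items 0 ≤ 3 → met
8. crew with marine safety training 0 < 3 → not met
9. condition 'carries more than 16 crew' holds; licensed deck officers 4 ≥ 2 → met
10. crew injury coverage $200,000 ≥ $200,000 → met
11. fire-extinguisher inspection 535 days ago vs limit 540 → met
12. condition 'operates beyond 50 nautical miles' holds; catch-reporting audit 65 days ago vs limit 60 → not met
Not met: 2, 3, 5, 6, 8, 12

No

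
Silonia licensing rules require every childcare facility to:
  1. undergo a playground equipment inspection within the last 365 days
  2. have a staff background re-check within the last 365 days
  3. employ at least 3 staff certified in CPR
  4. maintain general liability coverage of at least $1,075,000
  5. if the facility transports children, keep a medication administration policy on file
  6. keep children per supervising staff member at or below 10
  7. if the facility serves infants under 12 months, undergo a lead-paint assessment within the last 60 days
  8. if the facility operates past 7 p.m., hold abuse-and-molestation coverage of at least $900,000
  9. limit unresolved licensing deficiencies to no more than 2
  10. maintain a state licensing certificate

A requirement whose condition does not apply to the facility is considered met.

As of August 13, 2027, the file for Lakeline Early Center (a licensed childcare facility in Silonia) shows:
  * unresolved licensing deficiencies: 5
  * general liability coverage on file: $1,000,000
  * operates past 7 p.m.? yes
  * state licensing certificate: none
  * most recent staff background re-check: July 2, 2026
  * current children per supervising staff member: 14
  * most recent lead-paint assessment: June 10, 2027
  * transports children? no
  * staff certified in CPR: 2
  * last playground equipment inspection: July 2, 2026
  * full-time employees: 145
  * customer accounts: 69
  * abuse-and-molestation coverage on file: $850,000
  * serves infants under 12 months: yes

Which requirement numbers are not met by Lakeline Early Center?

1, 2, 3, 4, 6, 7, 8, 9, 10

1. playground equipment inspection 407 days ago vs limit 365 → not met
2. staff background re-check 407 days ago vs limit 365 → not met
3. staff certified in CPR 2 < 3 → not met
4. general liability coverage $1,000,000 < $1,075,000 → not met
5. condition 'transports children' does not hold → requirement n/a → met
6. children per supervising staff member 14 > 10 → not met
7. condition 'serves infants under 12 months' holds; lead-paint assessment 64 days ago vs limit 60 → not met
8. condition 'operates past 7 p.m.' holds; abuse-and-molestation coverage $850,000 < $900,000 → not met
9. unresolved licensing deficiencies 5 > 2 → not met
10. state licensing certificate absent → not met
Not met: 1, 2, 3, 4, 6, 7, 8, 9, 10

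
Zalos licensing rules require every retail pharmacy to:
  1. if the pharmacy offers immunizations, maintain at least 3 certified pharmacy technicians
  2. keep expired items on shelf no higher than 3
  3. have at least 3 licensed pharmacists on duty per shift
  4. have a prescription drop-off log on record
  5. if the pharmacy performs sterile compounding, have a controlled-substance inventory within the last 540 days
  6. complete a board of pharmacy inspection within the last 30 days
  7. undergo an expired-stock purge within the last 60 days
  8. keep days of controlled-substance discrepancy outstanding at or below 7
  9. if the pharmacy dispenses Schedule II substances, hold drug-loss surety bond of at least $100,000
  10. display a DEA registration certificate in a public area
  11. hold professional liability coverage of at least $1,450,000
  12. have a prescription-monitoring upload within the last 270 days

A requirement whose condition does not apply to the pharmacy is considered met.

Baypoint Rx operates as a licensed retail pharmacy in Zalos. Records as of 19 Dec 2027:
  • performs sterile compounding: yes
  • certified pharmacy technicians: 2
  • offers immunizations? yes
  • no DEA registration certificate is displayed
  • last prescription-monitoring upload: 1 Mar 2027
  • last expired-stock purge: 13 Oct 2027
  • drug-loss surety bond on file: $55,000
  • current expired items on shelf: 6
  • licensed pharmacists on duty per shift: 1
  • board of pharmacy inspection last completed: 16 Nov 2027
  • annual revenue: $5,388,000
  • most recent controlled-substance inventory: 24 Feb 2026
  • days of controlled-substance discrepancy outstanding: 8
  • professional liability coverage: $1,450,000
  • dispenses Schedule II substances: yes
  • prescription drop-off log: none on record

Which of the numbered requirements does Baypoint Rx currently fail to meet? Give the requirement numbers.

1. condition 'offers immunizations' holds; certified pharmacy technicians 2 < 3 → not met
2. expired items on shelf 6 > 3 → not met
3. licensed pharmacists on duty per shift 1 < 3 → not met
4. prescription drop-off log absent → not met
5. condition 'performs sterile compounding' holds; controlled-substance inventory 663 days ago vs limit 540 → not met
6. board of pharmacy inspection 33 days ago vs limit 30 → not met
7. expired-stock purge 67 days ago vs limit 60 → not met
8. days of controlled-substance discrepancy outstanding 8 > 7 → not met
9. condition 'dispenses Schedule II substances' holds; drug-loss surety bond $55,000 < $100,000 → not met
10. DEA registration certificate absent → not met
11. professional liability coverage $1,450,000 ≥ $1,450,000 → met
12. prescription-monitoring upload 293 days ago vs limit 270 → not met
Not met: 1, 2, 3, 4, 5, 6, 7, 8, 9, 10, 12

1, 2, 3, 4, 5, 6, 7, 8, 9, 10, 12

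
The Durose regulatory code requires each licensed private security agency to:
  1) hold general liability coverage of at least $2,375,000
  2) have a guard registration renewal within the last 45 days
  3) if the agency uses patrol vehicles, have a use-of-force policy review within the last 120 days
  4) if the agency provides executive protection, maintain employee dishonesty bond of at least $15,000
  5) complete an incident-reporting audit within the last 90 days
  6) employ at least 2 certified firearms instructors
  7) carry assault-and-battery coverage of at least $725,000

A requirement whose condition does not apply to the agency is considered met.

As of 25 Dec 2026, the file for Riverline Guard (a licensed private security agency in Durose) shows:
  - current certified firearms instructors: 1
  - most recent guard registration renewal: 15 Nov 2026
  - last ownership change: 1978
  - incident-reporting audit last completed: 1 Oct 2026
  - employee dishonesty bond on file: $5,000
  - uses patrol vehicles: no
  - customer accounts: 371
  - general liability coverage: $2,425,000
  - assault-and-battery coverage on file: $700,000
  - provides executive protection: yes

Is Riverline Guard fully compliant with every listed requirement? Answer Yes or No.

No

1. general liability coverage $2,425,000 ≥ $2,375,000 → met
2. guard registration renewal 40 days ago vs limit 45 → met
3. condition 'uses patrol vehicles' does not hold → requirement n/a → met
4. condition 'provides executive protection' holds; employee dishonesty bond $5,000 < $15,000 → not met
5. incident-reporting audit 85 days ago vs limit 90 → met
6. certified firearms instructors 1 < 2 → not met
7. assault-and-battery coverage $700,000 < $725,000 → not met
Not met: 4, 6, 7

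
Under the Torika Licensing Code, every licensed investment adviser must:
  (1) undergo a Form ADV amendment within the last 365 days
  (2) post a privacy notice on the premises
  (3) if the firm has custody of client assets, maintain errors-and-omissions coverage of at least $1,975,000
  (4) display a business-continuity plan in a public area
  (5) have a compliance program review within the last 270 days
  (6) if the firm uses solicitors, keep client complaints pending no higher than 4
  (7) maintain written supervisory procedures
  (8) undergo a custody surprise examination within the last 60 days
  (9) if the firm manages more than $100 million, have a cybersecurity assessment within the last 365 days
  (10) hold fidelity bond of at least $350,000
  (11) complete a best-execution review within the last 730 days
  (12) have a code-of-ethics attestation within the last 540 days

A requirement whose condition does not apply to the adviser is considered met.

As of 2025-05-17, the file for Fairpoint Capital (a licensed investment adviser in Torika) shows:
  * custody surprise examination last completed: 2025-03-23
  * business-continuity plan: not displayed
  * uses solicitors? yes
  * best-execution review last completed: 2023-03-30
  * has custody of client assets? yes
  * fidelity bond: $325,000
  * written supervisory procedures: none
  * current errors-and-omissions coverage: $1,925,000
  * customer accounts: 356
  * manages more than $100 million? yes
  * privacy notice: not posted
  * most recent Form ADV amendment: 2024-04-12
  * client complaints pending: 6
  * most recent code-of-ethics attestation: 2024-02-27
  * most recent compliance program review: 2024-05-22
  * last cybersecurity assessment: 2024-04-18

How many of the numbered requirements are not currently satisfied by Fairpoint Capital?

10

1. Form ADV amendment 400 days ago vs limit 365 → not met
2. privacy notice absent → not met
3. condition 'has custody of client assets' holds; errors-and-omissions coverage $1,925,000 < $1,975,000 → not met
4. business-continuity plan absent → not met
5. compliance program review 360 days ago vs limit 270 → not met
6. condition 'uses solicitors' holds; client complaints pending 6 > 4 → not met
7. written supervisory procedures absent → not met
8. custody surprise examination 55 days ago vs limit 60 → met
9. condition 'manages more than $100 million' holds; cybersecurity assessment 394 days ago vs limit 365 → not met
10. fidelity bond $325,000 < $350,000 → not met
11. best-execution review 779 days ago vs limit 730 → not met
12. code-of-ethics attestation 445 days ago vs limit 540 → met
Not met: 10 of 12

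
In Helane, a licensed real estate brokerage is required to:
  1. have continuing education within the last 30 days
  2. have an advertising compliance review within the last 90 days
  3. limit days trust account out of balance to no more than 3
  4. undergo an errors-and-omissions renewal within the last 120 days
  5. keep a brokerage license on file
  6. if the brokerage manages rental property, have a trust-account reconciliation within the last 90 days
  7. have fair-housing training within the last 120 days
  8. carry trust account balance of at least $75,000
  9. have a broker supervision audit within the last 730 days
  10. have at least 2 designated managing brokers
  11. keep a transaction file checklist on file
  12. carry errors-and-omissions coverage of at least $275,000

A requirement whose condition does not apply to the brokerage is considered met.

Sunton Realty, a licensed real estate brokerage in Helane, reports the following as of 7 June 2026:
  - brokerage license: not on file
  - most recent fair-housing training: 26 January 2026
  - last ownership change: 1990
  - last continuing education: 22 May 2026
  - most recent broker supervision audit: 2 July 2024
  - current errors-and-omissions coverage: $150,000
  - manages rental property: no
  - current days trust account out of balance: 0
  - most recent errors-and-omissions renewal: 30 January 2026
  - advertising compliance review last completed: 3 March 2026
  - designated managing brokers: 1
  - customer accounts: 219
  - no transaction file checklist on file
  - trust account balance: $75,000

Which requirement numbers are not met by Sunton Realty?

2, 4, 5, 7, 10, 11, 12

1. continuing education 16 days ago vs limit 30 → met
2. advertising compliance review 96 days ago vs limit 90 → not met
3. days trust account out of balance 0 ≤ 3 → met
4. errors-and-omissions renewal 128 days ago vs limit 120 → not met
5. brokerage license absent → not met
6. condition 'manages rental property' does not hold → requirement n/a → met
7. fair-housing training 132 days ago vs limit 120 → not met
8. trust account balance $75,000 ≥ $75,000 → met
9. broker supervision audit 705 days ago vs limit 730 → met
10. designated managing brokers 1 < 2 → not met
11. transaction file checklist absent → not met
12. errors-and-omissions coverage $150,000 < $275,000 → not met
Not met: 2, 4, 5, 7, 10, 11, 12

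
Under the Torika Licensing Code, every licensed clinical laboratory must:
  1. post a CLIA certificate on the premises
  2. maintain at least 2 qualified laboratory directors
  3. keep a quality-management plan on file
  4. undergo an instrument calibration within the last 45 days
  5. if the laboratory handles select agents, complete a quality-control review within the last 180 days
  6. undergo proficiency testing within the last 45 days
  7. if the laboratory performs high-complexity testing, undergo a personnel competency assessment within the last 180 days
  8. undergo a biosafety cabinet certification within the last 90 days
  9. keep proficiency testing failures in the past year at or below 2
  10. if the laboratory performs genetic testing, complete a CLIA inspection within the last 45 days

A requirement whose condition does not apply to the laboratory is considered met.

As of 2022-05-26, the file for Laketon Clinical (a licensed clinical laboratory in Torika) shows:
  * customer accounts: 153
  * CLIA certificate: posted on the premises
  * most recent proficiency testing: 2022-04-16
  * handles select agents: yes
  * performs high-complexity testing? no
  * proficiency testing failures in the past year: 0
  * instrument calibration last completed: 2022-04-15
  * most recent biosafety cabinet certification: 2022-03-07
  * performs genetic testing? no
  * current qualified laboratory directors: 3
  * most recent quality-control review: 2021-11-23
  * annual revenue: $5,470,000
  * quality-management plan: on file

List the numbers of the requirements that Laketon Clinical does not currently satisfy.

1. CLIA certificate present → met
2. qualified laboratory directors 3 ≥ 2 → met
3. quality-management plan present → met
4. instrument calibration 41 days ago vs limit 45 → met
5. condition 'handles select agents' holds; quality-control review 184 days ago vs limit 180 → not met
6. proficiency testing 40 days ago vs limit 45 → met
7. condition 'performs high-complexity testing' does not hold → requirement n/a → met
8. biosafety cabinet certification 80 days ago vs limit 90 → met
9. proficiency testing failures in the past year 0 ≤ 2 → met
10. condition 'performs genetic testing' does not hold → requirement n/a → met
Not met: 5

5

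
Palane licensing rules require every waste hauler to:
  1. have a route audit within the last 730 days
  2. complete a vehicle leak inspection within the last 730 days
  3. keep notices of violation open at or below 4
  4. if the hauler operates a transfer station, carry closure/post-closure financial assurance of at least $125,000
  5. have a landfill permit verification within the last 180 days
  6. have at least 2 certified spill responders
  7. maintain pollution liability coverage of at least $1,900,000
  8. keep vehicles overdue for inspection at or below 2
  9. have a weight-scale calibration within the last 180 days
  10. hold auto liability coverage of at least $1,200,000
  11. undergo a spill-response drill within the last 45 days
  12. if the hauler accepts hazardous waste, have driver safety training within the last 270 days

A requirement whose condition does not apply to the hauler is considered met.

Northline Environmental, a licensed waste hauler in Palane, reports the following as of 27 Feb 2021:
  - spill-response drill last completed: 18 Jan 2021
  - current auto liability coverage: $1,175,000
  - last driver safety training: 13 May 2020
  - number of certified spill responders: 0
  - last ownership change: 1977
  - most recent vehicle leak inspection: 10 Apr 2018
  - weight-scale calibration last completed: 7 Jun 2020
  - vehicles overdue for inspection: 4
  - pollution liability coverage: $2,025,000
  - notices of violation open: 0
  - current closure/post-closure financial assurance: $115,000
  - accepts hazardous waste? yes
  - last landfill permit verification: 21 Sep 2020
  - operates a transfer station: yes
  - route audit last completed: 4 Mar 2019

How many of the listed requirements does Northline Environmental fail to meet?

7

1. route audit 726 days ago vs limit 730 → met
2. vehicle leak inspection 1054 days ago vs limit 730 → not met
3. notices of violation open 0 ≤ 4 → met
4. condition 'operates a transfer station' holds; closure/post-closure financial assurance $115,000 < $125,000 → not met
5. landfill permit verification 159 days ago vs limit 180 → met
6. certified spill responders 0 < 2 → not met
7. pollution liability coverage $2,025,000 ≥ $1,900,000 → met
8. vehicles overdue for inspection 4 > 2 → not met
9. weight-scale calibration 265 days ago vs limit 180 → not met
10. auto liability coverage $1,175,000 < $1,200,000 → not met
11. spill-response drill 40 days ago vs limit 45 → met
12. condition 'accepts hazardous waste' holds; driver safety training 290 days ago vs limit 270 → not met
Not met: 7 of 12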